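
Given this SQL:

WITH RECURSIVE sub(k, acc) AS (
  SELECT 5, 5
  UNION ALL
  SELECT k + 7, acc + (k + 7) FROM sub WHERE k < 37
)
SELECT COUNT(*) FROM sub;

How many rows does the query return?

Base: k=5, acc=5.
Iteration 1: 5 < 37 holds -> k = 5 + 7 = 12, acc = 5 + 12 = 17.
Iteration 2: 12 < 37 holds -> k = 12 + 7 = 19, acc = 17 + 19 = 36.
Iteration 3: 19 < 37 holds -> k = 19 + 7 = 26, acc = 36 + 26 = 62.
Iteration 4: 26 < 37 holds -> k = 26 + 7 = 33, acc = 62 + 33 = 95.
Iteration 5: 33 < 37 holds -> k = 33 + 7 = 40, acc = 95 + 40 = 135.
Iteration 6: 40 < 37 fails; recursion stops.
Total rows emitted: 6.

6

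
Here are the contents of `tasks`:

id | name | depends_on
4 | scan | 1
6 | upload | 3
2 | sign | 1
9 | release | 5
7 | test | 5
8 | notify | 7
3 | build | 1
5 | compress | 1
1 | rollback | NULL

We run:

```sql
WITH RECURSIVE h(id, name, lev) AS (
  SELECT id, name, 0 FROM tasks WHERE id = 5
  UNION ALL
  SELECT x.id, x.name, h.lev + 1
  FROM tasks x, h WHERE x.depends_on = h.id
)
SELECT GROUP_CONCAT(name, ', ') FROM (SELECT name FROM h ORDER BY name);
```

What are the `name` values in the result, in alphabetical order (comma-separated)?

Base: id=5 (compress) at lev 0.
Iteration 1: rows with depends_on in {5} -> test (id 7, lev 1), release (id 9, lev 1).
Iteration 2: rows with depends_on in {7,9} -> notify (id 8, lev 2).
Iteration 3: no rows with depends_on in {8}; recursion stops.

compress, notify, release, test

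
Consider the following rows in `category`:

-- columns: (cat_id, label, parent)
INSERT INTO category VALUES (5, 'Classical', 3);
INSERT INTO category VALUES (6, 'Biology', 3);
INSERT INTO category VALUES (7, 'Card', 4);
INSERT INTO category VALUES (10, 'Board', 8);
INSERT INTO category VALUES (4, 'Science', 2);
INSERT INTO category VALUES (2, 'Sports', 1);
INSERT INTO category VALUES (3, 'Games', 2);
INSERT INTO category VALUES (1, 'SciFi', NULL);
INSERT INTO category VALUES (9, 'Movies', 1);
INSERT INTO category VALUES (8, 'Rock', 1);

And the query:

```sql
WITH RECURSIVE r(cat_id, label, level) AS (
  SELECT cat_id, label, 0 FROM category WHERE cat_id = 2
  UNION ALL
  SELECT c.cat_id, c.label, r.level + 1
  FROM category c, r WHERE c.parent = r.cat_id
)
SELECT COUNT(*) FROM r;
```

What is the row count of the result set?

Base: cat_id=2 (Sports) at level 0.
Iteration 1: rows with parent in {2} -> Games (id 3, level 1), Science (id 4, level 1).
Iteration 2: rows with parent in {3,4} -> Classical (id 5, level 2), Biology (id 6, level 2), Card (id 7, level 2).
Iteration 3: no rows with parent in {5,6,7}; recursion stops.
Total rows emitted: 6.

6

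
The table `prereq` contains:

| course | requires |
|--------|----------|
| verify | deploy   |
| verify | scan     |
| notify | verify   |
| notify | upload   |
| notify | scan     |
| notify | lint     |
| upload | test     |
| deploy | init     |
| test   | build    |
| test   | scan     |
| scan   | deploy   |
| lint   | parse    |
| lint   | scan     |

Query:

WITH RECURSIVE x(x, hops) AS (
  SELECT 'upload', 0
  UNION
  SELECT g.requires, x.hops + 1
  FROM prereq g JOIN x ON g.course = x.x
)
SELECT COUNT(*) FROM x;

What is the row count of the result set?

Base: (upload, hops=0).
Iteration 1: edges from {upload} -> (test, hops=1).
Iteration 2: edges from {test} -> (build, hops=2), (scan, hops=2).
Iteration 3: edges from {build,scan} -> (deploy, hops=3).
Iteration 4: edges from {deploy} -> (init, hops=4).
Iteration 5: no outgoing edges from {init}; recursion stops.
Total rows emitted: 6.

6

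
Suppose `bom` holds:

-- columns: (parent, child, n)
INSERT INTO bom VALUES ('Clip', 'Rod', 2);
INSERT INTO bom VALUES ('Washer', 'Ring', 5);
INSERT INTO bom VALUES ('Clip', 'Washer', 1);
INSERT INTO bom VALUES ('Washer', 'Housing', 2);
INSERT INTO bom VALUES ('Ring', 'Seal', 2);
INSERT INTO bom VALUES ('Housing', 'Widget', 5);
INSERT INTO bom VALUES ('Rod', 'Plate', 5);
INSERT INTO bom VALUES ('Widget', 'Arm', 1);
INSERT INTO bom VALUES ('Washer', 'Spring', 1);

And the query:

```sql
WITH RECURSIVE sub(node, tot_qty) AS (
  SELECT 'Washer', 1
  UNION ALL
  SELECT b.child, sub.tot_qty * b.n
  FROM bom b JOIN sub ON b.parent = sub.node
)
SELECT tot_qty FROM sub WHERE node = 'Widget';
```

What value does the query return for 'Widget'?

10

Base: (Washer, tot_qty=1).
Iteration 1: components of {Washer} -> Housing = 1*2 = 2, Ring = 1*5 = 5, Spring = 1*1 = 1.
Iteration 2: components of {Housing,Ring,Spring} -> Seal = 5*2 = 10, Widget = 2*5 = 10.
Iteration 3: components of {Seal,Widget} -> Arm = 10*1 = 10.
Iteration 4: no further components; recursion stops.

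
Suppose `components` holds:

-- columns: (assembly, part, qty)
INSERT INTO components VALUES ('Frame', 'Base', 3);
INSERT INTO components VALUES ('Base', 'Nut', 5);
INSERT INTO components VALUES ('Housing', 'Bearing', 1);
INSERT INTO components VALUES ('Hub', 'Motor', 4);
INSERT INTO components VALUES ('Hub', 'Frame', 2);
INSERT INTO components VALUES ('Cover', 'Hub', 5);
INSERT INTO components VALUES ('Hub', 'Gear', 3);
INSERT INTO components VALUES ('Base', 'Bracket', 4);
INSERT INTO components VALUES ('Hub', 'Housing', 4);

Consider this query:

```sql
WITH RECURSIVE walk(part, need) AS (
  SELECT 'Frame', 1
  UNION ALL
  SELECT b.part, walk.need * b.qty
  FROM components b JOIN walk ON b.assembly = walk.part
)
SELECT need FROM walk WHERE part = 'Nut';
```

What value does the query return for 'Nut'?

Base: (Frame, need=1).
Iteration 1: components of {Frame} -> Base = 1*3 = 3.
Iteration 2: components of {Base} -> Bracket = 3*4 = 12, Nut = 3*5 = 15.
Iteration 3: no further components; recursion stops.

15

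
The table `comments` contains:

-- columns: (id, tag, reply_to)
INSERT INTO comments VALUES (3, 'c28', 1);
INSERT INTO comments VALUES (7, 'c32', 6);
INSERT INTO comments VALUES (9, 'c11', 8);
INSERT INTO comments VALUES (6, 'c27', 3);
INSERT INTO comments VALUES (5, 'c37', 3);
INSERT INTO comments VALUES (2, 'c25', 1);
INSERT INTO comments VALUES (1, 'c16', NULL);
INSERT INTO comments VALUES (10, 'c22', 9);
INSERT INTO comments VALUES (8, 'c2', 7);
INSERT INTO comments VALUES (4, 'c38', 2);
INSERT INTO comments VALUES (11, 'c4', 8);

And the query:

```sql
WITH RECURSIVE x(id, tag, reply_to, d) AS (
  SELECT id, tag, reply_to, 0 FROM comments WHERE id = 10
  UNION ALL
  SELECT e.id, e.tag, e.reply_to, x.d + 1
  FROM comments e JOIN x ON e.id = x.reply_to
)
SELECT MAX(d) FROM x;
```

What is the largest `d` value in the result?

6

Base: id=10 (c22), reply_to=9, d 0.
Iteration 1: join on id=9 -> c11 (id 9, reply_to=8, d 1).
Iteration 2: join on id=8 -> c2 (id 8, reply_to=7, d 2).
Iteration 3: join on id=7 -> c32 (id 7, reply_to=6, d 3).
Iteration 4: join on id=6 -> c27 (id 6, reply_to=3, d 4).
Iteration 5: join on id=3 -> c28 (id 3, reply_to=1, d 5).
Iteration 6: join on id=1 -> c16 (id 1, reply_to=NULL, d 6).
Iteration 7: reply_to is NULL; no match; recursion stops.
d values: 0, 1, 2, 3, 4, 5, 6; the maximum is 6.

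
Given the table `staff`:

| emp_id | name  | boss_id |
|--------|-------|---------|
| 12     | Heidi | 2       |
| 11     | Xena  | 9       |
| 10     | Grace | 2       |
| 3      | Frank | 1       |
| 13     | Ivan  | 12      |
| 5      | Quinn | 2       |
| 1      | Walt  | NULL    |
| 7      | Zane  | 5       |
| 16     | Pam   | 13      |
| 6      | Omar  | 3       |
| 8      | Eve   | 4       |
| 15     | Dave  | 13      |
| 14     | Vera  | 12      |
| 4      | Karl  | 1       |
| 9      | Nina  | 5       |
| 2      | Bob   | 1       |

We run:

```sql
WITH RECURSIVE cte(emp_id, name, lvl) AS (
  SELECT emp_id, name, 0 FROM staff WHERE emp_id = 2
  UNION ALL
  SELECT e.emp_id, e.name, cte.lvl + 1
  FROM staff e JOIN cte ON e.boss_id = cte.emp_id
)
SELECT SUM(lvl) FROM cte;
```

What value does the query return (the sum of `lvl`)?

Base: emp_id=2 (Bob) at lvl 0.
Iteration 1: rows with boss_id in {2} -> Quinn (id 5, lvl 1), Grace (id 10, lvl 1), Heidi (id 12, lvl 1).
Iteration 2: rows with boss_id in {5,10,12} -> Zane (id 7, lvl 2), Nina (id 9, lvl 2), Ivan (id 13, lvl 2), Vera (id 14, lvl 2).
Iteration 3: rows with boss_id in {7,9,13,14} -> Xena (id 11, lvl 3), Dave (id 15, lvl 3), Pam (id 16, lvl 3).
Iteration 4: no rows with boss_id in {11,15,16}; recursion stops.
SUM(lvl) = 0 + 1 + 1 + 1 + 2 + 2 + 2 + 2 + 3 + 3 + 3 = 20.

20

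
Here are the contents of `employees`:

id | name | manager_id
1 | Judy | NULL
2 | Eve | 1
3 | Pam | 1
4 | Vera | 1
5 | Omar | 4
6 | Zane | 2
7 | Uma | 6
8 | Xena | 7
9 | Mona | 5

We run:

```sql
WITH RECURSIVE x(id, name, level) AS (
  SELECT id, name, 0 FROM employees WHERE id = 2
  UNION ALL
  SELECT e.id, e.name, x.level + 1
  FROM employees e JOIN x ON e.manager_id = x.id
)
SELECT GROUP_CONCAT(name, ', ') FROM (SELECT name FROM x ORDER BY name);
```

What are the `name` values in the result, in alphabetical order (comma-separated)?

Base: id=2 (Eve) at level 0.
Iteration 1: rows with manager_id in {2} -> Zane (id 6, level 1).
Iteration 2: rows with manager_id in {6} -> Uma (id 7, level 2).
Iteration 3: rows with manager_id in {7} -> Xena (id 8, level 3).
Iteration 4: no rows with manager_id in {8}; recursion stops.

Eve, Uma, Xena, Zane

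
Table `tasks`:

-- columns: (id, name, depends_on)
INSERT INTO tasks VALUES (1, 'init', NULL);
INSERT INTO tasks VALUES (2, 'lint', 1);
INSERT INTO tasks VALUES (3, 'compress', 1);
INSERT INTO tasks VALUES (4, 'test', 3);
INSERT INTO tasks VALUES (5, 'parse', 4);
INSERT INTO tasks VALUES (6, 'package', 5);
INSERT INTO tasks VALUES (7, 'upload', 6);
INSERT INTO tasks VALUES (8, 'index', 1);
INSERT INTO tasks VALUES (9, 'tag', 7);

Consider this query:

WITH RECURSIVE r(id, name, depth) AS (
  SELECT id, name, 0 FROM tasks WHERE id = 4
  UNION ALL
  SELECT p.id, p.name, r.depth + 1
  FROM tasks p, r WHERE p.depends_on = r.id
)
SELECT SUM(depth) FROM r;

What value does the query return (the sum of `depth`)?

10

Base: id=4 (test) at depth 0.
Iteration 1: rows with depends_on in {4} -> parse (id 5, depth 1).
Iteration 2: rows with depends_on in {5} -> package (id 6, depth 2).
Iteration 3: rows with depends_on in {6} -> upload (id 7, depth 3).
Iteration 4: rows with depends_on in {7} -> tag (id 9, depth 4).
Iteration 5: no rows with depends_on in {9}; recursion stops.
SUM(depth) = 0 + 1 + 2 + 3 + 4 = 10.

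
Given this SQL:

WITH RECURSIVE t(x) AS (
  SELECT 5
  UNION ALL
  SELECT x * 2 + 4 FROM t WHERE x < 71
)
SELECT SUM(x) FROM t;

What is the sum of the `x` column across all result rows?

Base: x=5.
Iteration 1: 5 < 71 holds -> x = 5 * 2 + 4 = 14.
Iteration 2: 14 < 71 holds -> x = 14 * 2 + 4 = 32.
Iteration 3: 32 < 71 holds -> x = 32 * 2 + 4 = 68.
Iteration 4: 68 < 71 holds -> x = 68 * 2 + 4 = 140.
Iteration 5: 140 < 71 fails; recursion stops.
SUM(x) = 5 + 14 + 32 + 68 + 140 = 259.

259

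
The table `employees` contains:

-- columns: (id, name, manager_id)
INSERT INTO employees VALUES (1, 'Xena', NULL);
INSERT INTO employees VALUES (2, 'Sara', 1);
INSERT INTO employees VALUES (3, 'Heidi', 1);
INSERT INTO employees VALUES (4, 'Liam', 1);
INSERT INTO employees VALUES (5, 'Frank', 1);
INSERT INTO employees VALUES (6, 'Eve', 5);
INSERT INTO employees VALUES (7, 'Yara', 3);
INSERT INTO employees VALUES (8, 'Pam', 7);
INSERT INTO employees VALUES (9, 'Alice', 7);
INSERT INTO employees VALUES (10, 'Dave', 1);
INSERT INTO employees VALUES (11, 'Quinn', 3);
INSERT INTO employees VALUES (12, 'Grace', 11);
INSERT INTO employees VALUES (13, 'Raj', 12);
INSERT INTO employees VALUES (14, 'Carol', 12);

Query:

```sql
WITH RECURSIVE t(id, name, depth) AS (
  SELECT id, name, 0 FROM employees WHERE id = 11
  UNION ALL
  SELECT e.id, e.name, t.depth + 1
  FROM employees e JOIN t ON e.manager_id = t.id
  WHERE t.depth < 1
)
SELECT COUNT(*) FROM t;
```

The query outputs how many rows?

2

Base: id=11 (Quinn) at depth 0.
Iteration 1: rows with manager_id in {11} -> Grace (id 12, depth 1).
Iteration 2: depth < 1 fails for all current rows; recursion stops.
Total rows emitted: 2.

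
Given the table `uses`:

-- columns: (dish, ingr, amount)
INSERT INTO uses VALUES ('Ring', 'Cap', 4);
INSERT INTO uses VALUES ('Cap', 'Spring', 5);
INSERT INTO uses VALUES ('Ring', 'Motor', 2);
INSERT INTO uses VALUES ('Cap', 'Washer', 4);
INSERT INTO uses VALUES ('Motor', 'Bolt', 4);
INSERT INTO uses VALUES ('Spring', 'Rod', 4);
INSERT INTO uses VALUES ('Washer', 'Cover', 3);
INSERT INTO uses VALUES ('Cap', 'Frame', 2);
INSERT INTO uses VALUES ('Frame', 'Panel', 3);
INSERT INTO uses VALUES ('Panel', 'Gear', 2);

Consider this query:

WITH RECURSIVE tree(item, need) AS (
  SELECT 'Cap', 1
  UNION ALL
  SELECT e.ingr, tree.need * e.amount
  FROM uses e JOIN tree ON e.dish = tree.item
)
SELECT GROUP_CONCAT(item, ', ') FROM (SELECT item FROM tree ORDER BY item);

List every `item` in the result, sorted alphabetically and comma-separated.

Base: (Cap, need=1).
Iteration 1: components of {Cap} -> Frame = 1*2 = 2, Spring = 1*5 = 5, Washer = 1*4 = 4.
Iteration 2: components of {Frame,Spring,Washer} -> Cover = 4*3 = 12, Panel = 2*3 = 6, Rod = 5*4 = 20.
Iteration 3: components of {Cover,Panel,Rod} -> Gear = 6*2 = 12.
Iteration 4: no further components; recursion stops.

Cap, Cover, Frame, Gear, Panel, Rod, Spring, Washer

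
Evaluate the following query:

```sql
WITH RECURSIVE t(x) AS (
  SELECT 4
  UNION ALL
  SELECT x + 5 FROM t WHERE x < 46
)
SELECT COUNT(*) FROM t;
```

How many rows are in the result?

Base: x=4.
Iteration 1: 4 < 46 holds -> x = 4 + 5 = 9.
Iteration 2: 9 < 46 holds -> x = 9 + 5 = 14.
Iteration 3: 14 < 46 holds -> x = 14 + 5 = 19.
Iteration 4: 19 < 46 holds -> x = 19 + 5 = 24.
Iteration 5: 24 < 46 holds -> x = 24 + 5 = 29.
Iteration 6: 29 < 46 holds -> x = 29 + 5 = 34.
Iteration 7: 34 < 46 holds -> x = 34 + 5 = 39.
Iteration 8: 39 < 46 holds -> x = 39 + 5 = 44.
Iteration 9: 44 < 46 holds -> x = 44 + 5 = 49.
Iteration 10: 49 < 46 fails; recursion stops.
Total rows emitted: 10.

10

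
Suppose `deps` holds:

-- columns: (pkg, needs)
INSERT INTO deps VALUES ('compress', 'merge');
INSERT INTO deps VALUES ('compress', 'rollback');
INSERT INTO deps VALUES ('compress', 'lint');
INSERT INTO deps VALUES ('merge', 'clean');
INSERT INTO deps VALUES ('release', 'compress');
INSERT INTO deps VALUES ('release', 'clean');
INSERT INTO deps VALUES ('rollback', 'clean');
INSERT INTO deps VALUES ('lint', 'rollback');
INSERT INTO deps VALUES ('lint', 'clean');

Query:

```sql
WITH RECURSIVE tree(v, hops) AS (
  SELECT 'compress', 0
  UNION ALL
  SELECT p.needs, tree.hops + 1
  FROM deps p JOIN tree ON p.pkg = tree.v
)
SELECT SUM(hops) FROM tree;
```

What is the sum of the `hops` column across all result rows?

14

Base: (compress, hops=0).
Iteration 1: edges from {compress} -> (lint, hops=1), (merge, hops=1), (rollback, hops=1).
Iteration 2: edges from {lint,merge,rollback} -> (clean, hops=2) x3, (rollback, hops=2). [UNION ALL keeps all 4 new rows, including repeats]
Iteration 3: edges from {clean,rollback} -> (clean, hops=3).
Iteration 4: no outgoing edges from {clean}; recursion stops.
SUM(hops) = 0 + 1 + 1 + 1 + 2 + 2 + 2 + 2 + 3 = 14.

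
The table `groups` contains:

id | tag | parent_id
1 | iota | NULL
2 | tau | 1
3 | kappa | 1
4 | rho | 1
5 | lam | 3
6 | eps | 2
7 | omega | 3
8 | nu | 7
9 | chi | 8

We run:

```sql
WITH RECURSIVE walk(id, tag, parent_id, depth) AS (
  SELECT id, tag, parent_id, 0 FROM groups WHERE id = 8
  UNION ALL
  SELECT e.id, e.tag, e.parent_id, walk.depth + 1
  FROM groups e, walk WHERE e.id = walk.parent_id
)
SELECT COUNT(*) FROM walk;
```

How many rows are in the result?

4

Base: id=8 (nu), parent_id=7, depth 0.
Iteration 1: join on id=7 -> omega (id 7, parent_id=3, depth 1).
Iteration 2: join on id=3 -> kappa (id 3, parent_id=1, depth 2).
Iteration 3: join on id=1 -> iota (id 1, parent_id=NULL, depth 3).
Iteration 4: parent_id is NULL; no match; recursion stops.
Total rows emitted: 4.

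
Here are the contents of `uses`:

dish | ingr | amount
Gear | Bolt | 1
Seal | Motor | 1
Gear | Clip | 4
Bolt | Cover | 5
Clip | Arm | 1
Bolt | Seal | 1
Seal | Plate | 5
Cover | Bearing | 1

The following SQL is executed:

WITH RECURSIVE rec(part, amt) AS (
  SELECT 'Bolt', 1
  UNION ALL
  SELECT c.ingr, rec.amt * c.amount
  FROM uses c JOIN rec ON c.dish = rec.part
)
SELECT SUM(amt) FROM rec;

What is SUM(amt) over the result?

18

Base: (Bolt, amt=1).
Iteration 1: components of {Bolt} -> Cover = 1*5 = 5, Seal = 1*1 = 1.
Iteration 2: components of {Cover,Seal} -> Bearing = 5*1 = 5, Motor = 1*1 = 1, Plate = 1*5 = 5.
Iteration 3: no further components; recursion stops.
SUM(amt) = 1 + 1 + 5 + 5 + 1 + 5 = 18.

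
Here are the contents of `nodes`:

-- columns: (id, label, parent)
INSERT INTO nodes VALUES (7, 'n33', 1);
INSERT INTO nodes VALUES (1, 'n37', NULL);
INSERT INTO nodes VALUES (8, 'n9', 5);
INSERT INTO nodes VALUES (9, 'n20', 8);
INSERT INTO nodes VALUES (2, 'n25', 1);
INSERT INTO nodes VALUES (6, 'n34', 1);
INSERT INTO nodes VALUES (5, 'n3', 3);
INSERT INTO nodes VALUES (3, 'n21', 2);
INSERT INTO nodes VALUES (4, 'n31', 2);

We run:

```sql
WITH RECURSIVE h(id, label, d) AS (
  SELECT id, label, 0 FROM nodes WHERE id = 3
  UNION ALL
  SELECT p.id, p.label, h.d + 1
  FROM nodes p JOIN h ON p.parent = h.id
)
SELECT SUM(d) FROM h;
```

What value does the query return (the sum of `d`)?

Base: id=3 (n21) at d 0.
Iteration 1: rows with parent in {3} -> n3 (id 5, d 1).
Iteration 2: rows with parent in {5} -> n9 (id 8, d 2).
Iteration 3: rows with parent in {8} -> n20 (id 9, d 3).
Iteration 4: no rows with parent in {9}; recursion stops.
SUM(d) = 0 + 1 + 2 + 3 = 6.

6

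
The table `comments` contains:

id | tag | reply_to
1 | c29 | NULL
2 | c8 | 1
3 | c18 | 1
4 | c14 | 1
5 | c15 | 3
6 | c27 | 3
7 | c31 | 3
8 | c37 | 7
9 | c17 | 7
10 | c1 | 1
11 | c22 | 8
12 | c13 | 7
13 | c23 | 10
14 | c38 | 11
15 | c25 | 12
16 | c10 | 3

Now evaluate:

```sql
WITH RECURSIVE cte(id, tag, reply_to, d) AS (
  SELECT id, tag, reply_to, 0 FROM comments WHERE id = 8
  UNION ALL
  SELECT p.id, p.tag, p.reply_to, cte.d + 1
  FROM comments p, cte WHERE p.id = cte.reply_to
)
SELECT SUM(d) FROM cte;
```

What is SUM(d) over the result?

6

Base: id=8 (c37), reply_to=7, d 0.
Iteration 1: join on id=7 -> c31 (id 7, reply_to=3, d 1).
Iteration 2: join on id=3 -> c18 (id 3, reply_to=1, d 2).
Iteration 3: join on id=1 -> c29 (id 1, reply_to=NULL, d 3).
Iteration 4: reply_to is NULL; no match; recursion stops.
SUM(d) = 0 + 1 + 2 + 3 = 6.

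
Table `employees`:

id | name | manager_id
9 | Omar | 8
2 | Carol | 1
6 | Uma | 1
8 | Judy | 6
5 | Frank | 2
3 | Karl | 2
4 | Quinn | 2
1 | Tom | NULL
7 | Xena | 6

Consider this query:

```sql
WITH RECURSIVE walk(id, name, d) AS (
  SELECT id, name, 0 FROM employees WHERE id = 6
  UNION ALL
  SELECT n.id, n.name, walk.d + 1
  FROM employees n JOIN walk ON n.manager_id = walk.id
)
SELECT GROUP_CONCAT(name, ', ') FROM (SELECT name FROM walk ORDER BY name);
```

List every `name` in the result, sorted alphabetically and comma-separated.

Judy, Omar, Uma, Xena

Base: id=6 (Uma) at d 0.
Iteration 1: rows with manager_id in {6} -> Xena (id 7, d 1), Judy (id 8, d 1).
Iteration 2: rows with manager_id in {7,8} -> Omar (id 9, d 2).
Iteration 3: no rows with manager_id in {9}; recursion stops.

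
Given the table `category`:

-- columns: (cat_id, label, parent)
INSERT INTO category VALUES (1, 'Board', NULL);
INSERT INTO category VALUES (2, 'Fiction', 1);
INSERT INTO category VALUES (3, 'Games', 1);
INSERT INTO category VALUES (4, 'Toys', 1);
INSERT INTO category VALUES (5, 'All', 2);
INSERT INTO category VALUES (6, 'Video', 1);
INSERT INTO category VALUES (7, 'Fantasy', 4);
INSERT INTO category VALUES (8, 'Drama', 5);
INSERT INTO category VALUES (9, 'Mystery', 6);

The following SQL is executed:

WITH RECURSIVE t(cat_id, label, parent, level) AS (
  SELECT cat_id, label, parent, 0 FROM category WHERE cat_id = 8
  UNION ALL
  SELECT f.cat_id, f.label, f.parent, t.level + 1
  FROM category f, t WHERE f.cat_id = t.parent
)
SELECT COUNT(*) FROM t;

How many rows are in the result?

Base: cat_id=8 (Drama), parent=5, level 0.
Iteration 1: join on cat_id=5 -> All (id 5, parent=2, level 1).
Iteration 2: join on cat_id=2 -> Fiction (id 2, parent=1, level 2).
Iteration 3: join on cat_id=1 -> Board (id 1, parent=NULL, level 3).
Iteration 4: parent is NULL; no match; recursion stops.
Total rows emitted: 4.

4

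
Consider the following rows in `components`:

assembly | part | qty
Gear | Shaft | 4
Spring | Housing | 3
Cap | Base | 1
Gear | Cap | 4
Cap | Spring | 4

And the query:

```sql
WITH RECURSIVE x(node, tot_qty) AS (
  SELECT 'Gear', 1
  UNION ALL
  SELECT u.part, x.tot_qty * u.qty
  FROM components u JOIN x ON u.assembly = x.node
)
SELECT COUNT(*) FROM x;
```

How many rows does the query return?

Base: (Gear, tot_qty=1).
Iteration 1: components of {Gear} -> Cap = 1*4 = 4, Shaft = 1*4 = 4.
Iteration 2: components of {Cap,Shaft} -> Base = 4*1 = 4, Spring = 4*4 = 16.
Iteration 3: components of {Base,Spring} -> Housing = 16*3 = 48.
Iteration 4: no further components; recursion stops.
Total rows emitted: 6.

6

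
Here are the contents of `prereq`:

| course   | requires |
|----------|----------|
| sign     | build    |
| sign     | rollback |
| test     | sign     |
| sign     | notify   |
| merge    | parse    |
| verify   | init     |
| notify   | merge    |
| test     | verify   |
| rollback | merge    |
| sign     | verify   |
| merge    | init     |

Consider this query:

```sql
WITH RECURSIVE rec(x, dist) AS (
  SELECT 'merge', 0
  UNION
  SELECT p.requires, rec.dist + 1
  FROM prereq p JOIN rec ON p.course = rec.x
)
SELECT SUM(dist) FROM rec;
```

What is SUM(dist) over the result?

2

Base: (merge, dist=0).
Iteration 1: edges from {merge} -> (init, dist=1), (parse, dist=1).
Iteration 2: no outgoing edges from {init,parse}; recursion stops.
SUM(dist) = 0 + 1 + 1 = 2.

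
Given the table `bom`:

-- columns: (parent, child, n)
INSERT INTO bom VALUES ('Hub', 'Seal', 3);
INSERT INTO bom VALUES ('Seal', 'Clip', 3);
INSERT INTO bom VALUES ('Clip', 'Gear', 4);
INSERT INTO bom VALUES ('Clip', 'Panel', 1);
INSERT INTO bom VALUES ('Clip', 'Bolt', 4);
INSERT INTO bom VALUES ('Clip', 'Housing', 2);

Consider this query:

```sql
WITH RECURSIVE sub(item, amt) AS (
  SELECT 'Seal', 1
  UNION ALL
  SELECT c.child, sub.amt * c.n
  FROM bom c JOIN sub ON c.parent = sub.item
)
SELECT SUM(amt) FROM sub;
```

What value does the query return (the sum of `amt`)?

Base: (Seal, amt=1).
Iteration 1: components of {Seal} -> Clip = 1*3 = 3.
Iteration 2: components of {Clip} -> Bolt = 3*4 = 12, Gear = 3*4 = 12, Housing = 3*2 = 6, Panel = 3*1 = 3.
Iteration 3: no further components; recursion stops.
SUM(amt) = 1 + 3 + 12 + 3 + 12 + 6 = 37.

37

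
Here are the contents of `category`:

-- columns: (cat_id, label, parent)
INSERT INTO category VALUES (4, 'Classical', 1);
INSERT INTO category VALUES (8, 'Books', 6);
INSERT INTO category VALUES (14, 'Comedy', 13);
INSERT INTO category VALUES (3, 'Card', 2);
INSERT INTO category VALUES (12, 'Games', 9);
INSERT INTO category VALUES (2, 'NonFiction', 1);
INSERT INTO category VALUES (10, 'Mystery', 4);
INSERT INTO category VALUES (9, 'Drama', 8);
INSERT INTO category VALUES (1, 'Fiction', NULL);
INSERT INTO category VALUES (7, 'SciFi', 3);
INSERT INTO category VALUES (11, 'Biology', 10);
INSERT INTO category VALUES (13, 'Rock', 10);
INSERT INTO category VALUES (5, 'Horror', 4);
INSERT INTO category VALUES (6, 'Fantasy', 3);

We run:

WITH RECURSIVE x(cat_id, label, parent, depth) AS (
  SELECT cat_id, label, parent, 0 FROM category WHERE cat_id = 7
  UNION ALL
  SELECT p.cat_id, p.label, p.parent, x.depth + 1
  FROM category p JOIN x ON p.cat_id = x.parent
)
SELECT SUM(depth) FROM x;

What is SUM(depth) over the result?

Base: cat_id=7 (SciFi), parent=3, depth 0.
Iteration 1: join on cat_id=3 -> Card (id 3, parent=2, depth 1).
Iteration 2: join on cat_id=2 -> NonFiction (id 2, parent=1, depth 2).
Iteration 3: join on cat_id=1 -> Fiction (id 1, parent=NULL, depth 3).
Iteration 4: parent is NULL; no match; recursion stops.
SUM(depth) = 0 + 1 + 2 + 3 = 6.

6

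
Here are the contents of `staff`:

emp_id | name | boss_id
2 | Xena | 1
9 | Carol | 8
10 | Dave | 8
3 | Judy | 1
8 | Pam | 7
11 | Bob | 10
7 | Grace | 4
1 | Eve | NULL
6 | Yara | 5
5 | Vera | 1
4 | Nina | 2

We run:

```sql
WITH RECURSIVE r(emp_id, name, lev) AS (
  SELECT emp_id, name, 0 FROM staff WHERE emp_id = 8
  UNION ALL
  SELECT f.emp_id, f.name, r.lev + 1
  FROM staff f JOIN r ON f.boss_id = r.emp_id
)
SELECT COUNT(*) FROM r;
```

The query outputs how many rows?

Base: emp_id=8 (Pam) at lev 0.
Iteration 1: rows with boss_id in {8} -> Carol (id 9, lev 1), Dave (id 10, lev 1).
Iteration 2: rows with boss_id in {9,10} -> Bob (id 11, lev 2).
Iteration 3: no rows with boss_id in {11}; recursion stops.
Total rows emitted: 4.

4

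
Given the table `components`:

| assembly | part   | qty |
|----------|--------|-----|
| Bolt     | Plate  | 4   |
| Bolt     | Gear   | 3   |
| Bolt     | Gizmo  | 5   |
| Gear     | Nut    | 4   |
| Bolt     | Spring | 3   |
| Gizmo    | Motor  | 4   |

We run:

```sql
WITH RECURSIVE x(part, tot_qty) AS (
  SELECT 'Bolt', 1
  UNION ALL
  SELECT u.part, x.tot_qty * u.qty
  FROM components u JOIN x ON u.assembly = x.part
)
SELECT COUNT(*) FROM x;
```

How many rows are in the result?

Base: (Bolt, tot_qty=1).
Iteration 1: components of {Bolt} -> Gear = 1*3 = 3, Gizmo = 1*5 = 5, Plate = 1*4 = 4, Spring = 1*3 = 3.
Iteration 2: components of {Gear,Gizmo,Plate,Spring} -> Motor = 5*4 = 20, Nut = 3*4 = 12.
Iteration 3: no further components; recursion stops.
Total rows emitted: 7.

7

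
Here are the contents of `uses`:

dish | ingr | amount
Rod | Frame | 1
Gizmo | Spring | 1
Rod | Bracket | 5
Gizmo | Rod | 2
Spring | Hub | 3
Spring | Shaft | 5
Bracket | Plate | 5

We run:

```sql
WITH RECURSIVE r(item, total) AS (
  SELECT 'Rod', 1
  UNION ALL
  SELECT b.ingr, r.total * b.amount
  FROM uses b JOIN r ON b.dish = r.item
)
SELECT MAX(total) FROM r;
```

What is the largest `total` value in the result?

25

Base: (Rod, total=1).
Iteration 1: components of {Rod} -> Bracket = 1*5 = 5, Frame = 1*1 = 1.
Iteration 2: components of {Bracket,Frame} -> Plate = 5*5 = 25.
Iteration 3: no further components; recursion stops.
total values: 1, 1, 5, 25; the maximum is 25.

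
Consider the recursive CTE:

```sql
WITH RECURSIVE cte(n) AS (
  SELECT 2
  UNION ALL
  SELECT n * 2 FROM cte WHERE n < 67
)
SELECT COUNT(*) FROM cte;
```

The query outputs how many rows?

Base: n=2.
Iteration 1: 2 < 67 holds -> n = 2 * 2 = 4.
Iteration 2: 4 < 67 holds -> n = 4 * 2 = 8.
Iteration 3: 8 < 67 holds -> n = 8 * 2 = 16.
Iteration 4: 16 < 67 holds -> n = 16 * 2 = 32.
Iteration 5: 32 < 67 holds -> n = 32 * 2 = 64.
Iteration 6: 64 < 67 holds -> n = 64 * 2 = 128.
Iteration 7: 128 < 67 fails; recursion stops.
Total rows emitted: 7.

7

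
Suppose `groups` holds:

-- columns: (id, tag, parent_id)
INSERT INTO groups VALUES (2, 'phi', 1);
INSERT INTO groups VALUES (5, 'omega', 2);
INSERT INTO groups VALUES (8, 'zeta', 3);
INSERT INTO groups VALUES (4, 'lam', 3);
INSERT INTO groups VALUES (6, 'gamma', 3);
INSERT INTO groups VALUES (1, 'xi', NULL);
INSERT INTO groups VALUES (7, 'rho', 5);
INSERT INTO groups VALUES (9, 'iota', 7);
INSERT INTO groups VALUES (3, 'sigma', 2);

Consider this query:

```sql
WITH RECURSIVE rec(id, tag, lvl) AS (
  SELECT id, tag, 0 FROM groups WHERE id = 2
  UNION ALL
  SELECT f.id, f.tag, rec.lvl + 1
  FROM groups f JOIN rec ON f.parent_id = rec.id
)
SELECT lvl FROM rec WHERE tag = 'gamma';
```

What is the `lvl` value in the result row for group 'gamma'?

Base: id=2 (phi) at lvl 0.
Iteration 1: rows with parent_id in {2} -> sigma (id 3, lvl 1), omega (id 5, lvl 1).
Iteration 2: rows with parent_id in {3,5} -> lam (id 4, lvl 2), gamma (id 6, lvl 2), rho (id 7, lvl 2), zeta (id 8, lvl 2).
Iteration 3: rows with parent_id in {4,6,7,8} -> iota (id 9, lvl 3).
Iteration 4: no rows with parent_id in {9}; recursion stops.

2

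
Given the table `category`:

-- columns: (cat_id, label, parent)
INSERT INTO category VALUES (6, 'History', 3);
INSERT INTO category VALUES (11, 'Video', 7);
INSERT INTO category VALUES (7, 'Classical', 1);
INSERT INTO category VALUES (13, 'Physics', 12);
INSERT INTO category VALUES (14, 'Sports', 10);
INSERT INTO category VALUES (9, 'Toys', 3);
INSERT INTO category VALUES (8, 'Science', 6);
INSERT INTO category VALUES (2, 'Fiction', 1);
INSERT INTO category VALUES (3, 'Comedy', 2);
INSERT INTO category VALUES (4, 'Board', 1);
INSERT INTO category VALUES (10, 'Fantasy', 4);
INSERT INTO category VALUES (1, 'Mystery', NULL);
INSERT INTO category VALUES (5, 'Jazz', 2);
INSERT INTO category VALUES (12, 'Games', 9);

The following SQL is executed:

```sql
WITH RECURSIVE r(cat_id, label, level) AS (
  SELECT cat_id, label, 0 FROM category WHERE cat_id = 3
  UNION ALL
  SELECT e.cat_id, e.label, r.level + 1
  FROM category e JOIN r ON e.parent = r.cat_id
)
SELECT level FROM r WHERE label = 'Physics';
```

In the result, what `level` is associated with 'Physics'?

Base: cat_id=3 (Comedy) at level 0.
Iteration 1: rows with parent in {3} -> History (id 6, level 1), Toys (id 9, level 1).
Iteration 2: rows with parent in {6,9} -> Science (id 8, level 2), Games (id 12, level 2).
Iteration 3: rows with parent in {8,12} -> Physics (id 13, level 3).
Iteration 4: no rows with parent in {13}; recursion stops.

3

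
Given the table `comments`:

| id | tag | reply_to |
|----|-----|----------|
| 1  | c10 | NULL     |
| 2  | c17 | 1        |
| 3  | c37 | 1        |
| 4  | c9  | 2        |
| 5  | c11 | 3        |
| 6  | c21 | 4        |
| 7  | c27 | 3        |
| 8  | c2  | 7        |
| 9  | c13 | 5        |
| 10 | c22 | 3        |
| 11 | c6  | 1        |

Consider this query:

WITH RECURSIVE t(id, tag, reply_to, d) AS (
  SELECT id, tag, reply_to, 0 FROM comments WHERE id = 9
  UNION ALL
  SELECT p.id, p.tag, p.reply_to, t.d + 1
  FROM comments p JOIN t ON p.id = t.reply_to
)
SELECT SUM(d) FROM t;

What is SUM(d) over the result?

Base: id=9 (c13), reply_to=5, d 0.
Iteration 1: join on id=5 -> c11 (id 5, reply_to=3, d 1).
Iteration 2: join on id=3 -> c37 (id 3, reply_to=1, d 2).
Iteration 3: join on id=1 -> c10 (id 1, reply_to=NULL, d 3).
Iteration 4: reply_to is NULL; no match; recursion stops.
SUM(d) = 0 + 1 + 2 + 3 = 6.

6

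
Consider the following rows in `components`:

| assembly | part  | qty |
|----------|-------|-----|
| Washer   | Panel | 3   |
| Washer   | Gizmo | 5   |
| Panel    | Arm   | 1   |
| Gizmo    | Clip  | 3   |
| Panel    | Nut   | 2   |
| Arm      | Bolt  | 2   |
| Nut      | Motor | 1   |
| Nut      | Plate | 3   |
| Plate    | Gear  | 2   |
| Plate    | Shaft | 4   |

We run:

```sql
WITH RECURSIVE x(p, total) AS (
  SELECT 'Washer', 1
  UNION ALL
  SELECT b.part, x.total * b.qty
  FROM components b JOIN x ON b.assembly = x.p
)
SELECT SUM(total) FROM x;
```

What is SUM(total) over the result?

Base: (Washer, total=1).
Iteration 1: components of {Washer} -> Gizmo = 1*5 = 5, Panel = 1*3 = 3.
Iteration 2: components of {Gizmo,Panel} -> Arm = 3*1 = 3, Clip = 5*3 = 15, Nut = 3*2 = 6.
Iteration 3: components of {Arm,Clip,Nut} -> Bolt = 3*2 = 6, Motor = 6*1 = 6, Plate = 6*3 = 18.
Iteration 4: components of {Bolt,Motor,Plate} -> Gear = 18*2 = 36, Shaft = 18*4 = 72.
Iteration 5: no further components; recursion stops.
SUM(total) = 1 + 3 + 5 + 3 + 6 + 15 + 6 + 6 + 18 + 36 + 72 = 171.

171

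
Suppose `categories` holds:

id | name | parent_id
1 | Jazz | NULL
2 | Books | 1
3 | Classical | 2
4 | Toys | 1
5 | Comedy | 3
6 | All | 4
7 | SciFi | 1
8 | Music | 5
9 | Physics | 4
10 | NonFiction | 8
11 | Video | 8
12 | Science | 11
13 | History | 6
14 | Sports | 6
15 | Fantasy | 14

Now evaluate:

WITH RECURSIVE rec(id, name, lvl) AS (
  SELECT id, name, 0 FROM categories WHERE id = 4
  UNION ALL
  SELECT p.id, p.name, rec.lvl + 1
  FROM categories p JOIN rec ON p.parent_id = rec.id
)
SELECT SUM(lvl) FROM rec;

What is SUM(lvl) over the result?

Base: id=4 (Toys) at lvl 0.
Iteration 1: rows with parent_id in {4} -> All (id 6, lvl 1), Physics (id 9, lvl 1).
Iteration 2: rows with parent_id in {6,9} -> History (id 13, lvl 2), Sports (id 14, lvl 2).
Iteration 3: rows with parent_id in {13,14} -> Fantasy (id 15, lvl 3).
Iteration 4: no rows with parent_id in {15}; recursion stops.
SUM(lvl) = 0 + 1 + 1 + 2 + 2 + 3 = 9.

9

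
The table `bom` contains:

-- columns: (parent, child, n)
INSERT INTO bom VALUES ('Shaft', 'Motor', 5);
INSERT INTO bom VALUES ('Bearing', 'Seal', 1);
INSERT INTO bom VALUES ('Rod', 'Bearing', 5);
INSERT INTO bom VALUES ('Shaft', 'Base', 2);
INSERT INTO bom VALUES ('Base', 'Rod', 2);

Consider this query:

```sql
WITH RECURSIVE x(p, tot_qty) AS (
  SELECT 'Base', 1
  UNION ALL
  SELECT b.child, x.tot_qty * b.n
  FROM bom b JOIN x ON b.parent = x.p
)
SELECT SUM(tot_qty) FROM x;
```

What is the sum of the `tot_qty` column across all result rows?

Base: (Base, tot_qty=1).
Iteration 1: components of {Base} -> Rod = 1*2 = 2.
Iteration 2: components of {Rod} -> Bearing = 2*5 = 10.
Iteration 3: components of {Bearing} -> Seal = 10*1 = 10.
Iteration 4: no further components; recursion stops.
SUM(tot_qty) = 1 + 2 + 10 + 10 = 23.

23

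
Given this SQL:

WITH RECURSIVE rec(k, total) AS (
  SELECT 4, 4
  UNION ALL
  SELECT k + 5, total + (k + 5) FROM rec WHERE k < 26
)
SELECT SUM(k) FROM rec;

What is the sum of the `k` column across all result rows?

Base: k=4, total=4.
Iteration 1: 4 < 26 holds -> k = 4 + 5 = 9, total = 4 + 9 = 13.
Iteration 2: 9 < 26 holds -> k = 9 + 5 = 14, total = 13 + 14 = 27.
Iteration 3: 14 < 26 holds -> k = 14 + 5 = 19, total = 27 + 19 = 46.
Iteration 4: 19 < 26 holds -> k = 19 + 5 = 24, total = 46 + 24 = 70.
Iteration 5: 24 < 26 holds -> k = 24 + 5 = 29, total = 70 + 29 = 99.
Iteration 6: 29 < 26 fails; recursion stops.
SUM(k) = 4 + 9 + 14 + 19 + 24 + 29 = 99.

99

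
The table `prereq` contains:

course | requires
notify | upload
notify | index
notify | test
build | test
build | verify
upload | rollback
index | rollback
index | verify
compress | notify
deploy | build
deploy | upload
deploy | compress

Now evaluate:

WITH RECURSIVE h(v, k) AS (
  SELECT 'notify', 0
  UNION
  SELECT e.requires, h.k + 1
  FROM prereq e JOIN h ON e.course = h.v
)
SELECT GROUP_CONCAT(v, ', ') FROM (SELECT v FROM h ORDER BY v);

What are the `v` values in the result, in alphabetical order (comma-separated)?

index, notify, rollback, test, upload, verify

Base: (notify, k=0).
Iteration 1: edges from {notify} -> (index, k=1), (test, k=1), (upload, k=1).
Iteration 2: edges from {index,test,upload} -> (rollback, k=2), (verify, k=2). [UNION drops 1 duplicate row(s)]
Iteration 3: no outgoing edges from {rollback,verify}; recursion stops.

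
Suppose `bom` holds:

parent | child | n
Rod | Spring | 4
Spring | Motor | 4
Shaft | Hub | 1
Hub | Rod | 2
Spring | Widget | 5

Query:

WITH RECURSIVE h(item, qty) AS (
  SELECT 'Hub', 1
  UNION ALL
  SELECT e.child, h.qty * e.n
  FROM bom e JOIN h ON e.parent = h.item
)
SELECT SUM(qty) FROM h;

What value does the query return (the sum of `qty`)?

83

Base: (Hub, qty=1).
Iteration 1: components of {Hub} -> Rod = 1*2 = 2.
Iteration 2: components of {Rod} -> Spring = 2*4 = 8.
Iteration 3: components of {Spring} -> Motor = 8*4 = 32, Widget = 8*5 = 40.
Iteration 4: no further components; recursion stops.
SUM(qty) = 1 + 2 + 8 + 40 + 32 = 83.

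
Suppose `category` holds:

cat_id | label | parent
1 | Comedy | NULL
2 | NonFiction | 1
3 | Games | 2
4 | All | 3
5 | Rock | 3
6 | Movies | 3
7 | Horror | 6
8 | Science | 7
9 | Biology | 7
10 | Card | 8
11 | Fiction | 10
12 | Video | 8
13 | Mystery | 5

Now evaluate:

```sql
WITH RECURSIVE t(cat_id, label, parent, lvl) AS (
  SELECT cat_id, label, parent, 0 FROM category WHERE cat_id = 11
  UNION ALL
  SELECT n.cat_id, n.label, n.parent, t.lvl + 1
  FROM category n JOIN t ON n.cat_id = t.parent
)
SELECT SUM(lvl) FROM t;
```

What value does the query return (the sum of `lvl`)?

28

Base: cat_id=11 (Fiction), parent=10, lvl 0.
Iteration 1: join on cat_id=10 -> Card (id 10, parent=8, lvl 1).
Iteration 2: join on cat_id=8 -> Science (id 8, parent=7, lvl 2).
Iteration 3: join on cat_id=7 -> Horror (id 7, parent=6, lvl 3).
Iteration 4: join on cat_id=6 -> Movies (id 6, parent=3, lvl 4).
Iteration 5: join on cat_id=3 -> Games (id 3, parent=2, lvl 5).
Iteration 6: join on cat_id=2 -> NonFiction (id 2, parent=1, lvl 6).
Iteration 7: join on cat_id=1 -> Comedy (id 1, parent=NULL, lvl 7).
Iteration 8: parent is NULL; no match; recursion stops.
SUM(lvl) = 0 + 1 + 2 + 3 + 4 + 5 + 6 + 7 = 28.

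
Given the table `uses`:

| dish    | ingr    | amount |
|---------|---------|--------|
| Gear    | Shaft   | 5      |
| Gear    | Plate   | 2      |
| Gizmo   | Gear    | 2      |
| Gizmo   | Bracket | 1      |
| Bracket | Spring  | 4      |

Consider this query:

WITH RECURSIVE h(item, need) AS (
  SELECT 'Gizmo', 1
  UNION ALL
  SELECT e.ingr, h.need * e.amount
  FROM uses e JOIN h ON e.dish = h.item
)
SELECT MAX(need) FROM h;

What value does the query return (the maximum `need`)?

Base: (Gizmo, need=1).
Iteration 1: components of {Gizmo} -> Bracket = 1*1 = 1, Gear = 1*2 = 2.
Iteration 2: components of {Bracket,Gear} -> Plate = 2*2 = 4, Shaft = 2*5 = 10, Spring = 1*4 = 4.
Iteration 3: no further components; recursion stops.
need values: 1, 2, 1, 10, 4, 4; the maximum is 10.

10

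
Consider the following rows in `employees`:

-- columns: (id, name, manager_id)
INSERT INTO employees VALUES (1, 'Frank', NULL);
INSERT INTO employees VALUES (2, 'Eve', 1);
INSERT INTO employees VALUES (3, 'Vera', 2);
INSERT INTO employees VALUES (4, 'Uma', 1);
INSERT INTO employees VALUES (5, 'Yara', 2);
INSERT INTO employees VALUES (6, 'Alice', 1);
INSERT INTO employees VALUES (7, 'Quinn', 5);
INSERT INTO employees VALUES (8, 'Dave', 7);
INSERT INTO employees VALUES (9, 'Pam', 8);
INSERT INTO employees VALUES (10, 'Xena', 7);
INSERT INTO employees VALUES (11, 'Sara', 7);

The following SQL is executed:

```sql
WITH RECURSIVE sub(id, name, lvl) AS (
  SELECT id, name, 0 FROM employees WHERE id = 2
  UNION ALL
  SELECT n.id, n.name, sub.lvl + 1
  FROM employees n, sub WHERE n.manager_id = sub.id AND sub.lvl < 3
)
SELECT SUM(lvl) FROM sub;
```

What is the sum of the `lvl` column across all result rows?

13

Base: id=2 (Eve) at lvl 0.
Iteration 1: rows with manager_id in {2} -> Vera (id 3, lvl 1), Yara (id 5, lvl 1).
Iteration 2: rows with manager_id in {3,5} -> Quinn (id 7, lvl 2).
Iteration 3: rows with manager_id in {7} -> Dave (id 8, lvl 3), Xena (id 10, lvl 3), Sara (id 11, lvl 3).
Iteration 4: lvl < 3 fails for all current rows; recursion stops.
SUM(lvl) = 0 + 1 + 1 + 2 + 3 + 3 + 3 = 13.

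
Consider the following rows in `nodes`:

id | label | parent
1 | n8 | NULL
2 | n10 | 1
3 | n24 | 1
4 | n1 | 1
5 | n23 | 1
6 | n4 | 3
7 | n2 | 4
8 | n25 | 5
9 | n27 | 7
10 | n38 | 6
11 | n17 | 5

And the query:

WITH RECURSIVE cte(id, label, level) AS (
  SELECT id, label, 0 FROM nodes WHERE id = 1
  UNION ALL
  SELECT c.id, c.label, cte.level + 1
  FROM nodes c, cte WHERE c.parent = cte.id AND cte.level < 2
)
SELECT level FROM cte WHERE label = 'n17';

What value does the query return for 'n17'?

2

Base: id=1 (n8) at level 0.
Iteration 1: rows with parent in {1} -> n10 (id 2, level 1), n24 (id 3, level 1), n1 (id 4, level 1), n23 (id 5, level 1).
Iteration 2: rows with parent in {2,3,4,5} -> n4 (id 6, level 2), n2 (id 7, level 2), n25 (id 8, level 2), n17 (id 11, level 2).
Iteration 3: level < 2 fails for all current rows; recursion stops.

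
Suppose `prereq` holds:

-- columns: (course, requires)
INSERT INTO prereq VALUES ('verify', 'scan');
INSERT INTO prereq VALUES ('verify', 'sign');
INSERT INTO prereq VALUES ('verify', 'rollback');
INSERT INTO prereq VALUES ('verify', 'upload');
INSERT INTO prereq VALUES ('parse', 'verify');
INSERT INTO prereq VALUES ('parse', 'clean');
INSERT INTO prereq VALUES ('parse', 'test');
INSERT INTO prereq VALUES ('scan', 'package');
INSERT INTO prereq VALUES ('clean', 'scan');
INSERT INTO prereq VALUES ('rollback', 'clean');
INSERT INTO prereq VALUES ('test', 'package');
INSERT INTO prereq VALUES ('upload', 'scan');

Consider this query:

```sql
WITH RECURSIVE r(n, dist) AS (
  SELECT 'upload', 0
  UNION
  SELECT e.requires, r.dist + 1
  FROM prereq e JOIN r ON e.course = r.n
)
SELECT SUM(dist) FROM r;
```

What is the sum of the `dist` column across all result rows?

3

Base: (upload, dist=0).
Iteration 1: edges from {upload} -> (scan, dist=1).
Iteration 2: edges from {scan} -> (package, dist=2).
Iteration 3: no outgoing edges from {package}; recursion stops.
SUM(dist) = 0 + 1 + 2 = 3.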